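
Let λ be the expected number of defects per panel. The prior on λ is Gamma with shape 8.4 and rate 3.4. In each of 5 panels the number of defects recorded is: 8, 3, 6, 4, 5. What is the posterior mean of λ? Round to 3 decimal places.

Posterior mean ≈ 4.095

The Poisson likelihood adds the total count to the shape and the number of exposure periods to the rate. Here ∑xᵢ = 26 and n = 5, so shape 8.4→34.4 and rate 3.4→8.4.
Posterior mean = shape/rate = 34.4/8.4 = 4.095.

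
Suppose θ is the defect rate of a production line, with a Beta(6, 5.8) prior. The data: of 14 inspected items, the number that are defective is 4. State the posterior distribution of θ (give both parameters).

The binomial likelihood is conjugate to the Beta prior: with 4 successes and 10 failures, the posterior is Beta(6+4, 5.8+10) = Beta(10, 15.8).

Posterior: Beta(10, 15.8)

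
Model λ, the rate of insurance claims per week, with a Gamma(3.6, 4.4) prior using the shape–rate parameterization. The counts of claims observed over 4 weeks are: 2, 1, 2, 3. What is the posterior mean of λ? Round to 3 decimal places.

Posterior mean ≈ 1.381

Total count ∑xᵢ = 8 over n = 4 weeks.
Gamma is conjugate to the Poisson likelihood: posterior is Gamma(shape = 3.6+8 = 11.6, rate = 4.4+4 = 8.4).
E[λ | data] = 11.6/8.4 = 1.381.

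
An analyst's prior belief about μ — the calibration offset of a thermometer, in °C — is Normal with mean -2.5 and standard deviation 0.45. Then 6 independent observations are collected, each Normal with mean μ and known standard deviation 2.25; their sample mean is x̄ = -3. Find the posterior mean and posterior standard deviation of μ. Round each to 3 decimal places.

Posterior mean ≈ -2.597; posterior SD ≈ 0.404

Prior precision 1/τ₀² = 1/0.45² = 4.93827; data precision n/σ² = 6/2.25² = 1.18519.
Posterior precision = 4.93827 + 1.18519 = 6.12346, giving posterior SD = 1/√6.12346 = 0.404.
Posterior mean = (4.93827·-2.5 + 1.18519·-3) / 6.12346 = -2.597.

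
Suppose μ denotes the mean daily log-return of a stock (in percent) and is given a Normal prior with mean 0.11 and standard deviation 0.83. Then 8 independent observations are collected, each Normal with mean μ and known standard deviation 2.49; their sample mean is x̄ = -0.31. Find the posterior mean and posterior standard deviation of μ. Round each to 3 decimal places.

Posterior mean ≈ -0.088; posterior SD ≈ 0.604

With known σ, the Normal prior is conjugate. Weight on the data is w = (n/σ²)/(n/σ² + 1/τ₀²) = 1.29030/(1.29030+1.45159) = 0.47059.
Posterior mean = w·x̄ + (1−w)·μ₀ = 0.47059·-0.31 + 0.52941·0.11 = -0.088. Posterior variance = 1/(1.29030+1.45159) = 0.364712, so SD = 0.604.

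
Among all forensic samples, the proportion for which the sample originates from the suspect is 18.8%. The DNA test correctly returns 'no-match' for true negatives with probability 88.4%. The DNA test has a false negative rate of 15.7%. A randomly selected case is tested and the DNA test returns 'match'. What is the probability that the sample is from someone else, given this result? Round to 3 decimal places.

P(¬H | E) ≈ 0.373

Let H be the event that the sample originates from the suspect. P(H) = 0.188, so P(¬H) = 0.812. With E the 'match' result, P(E|H) = 0.843 and P(E|¬H) = 0.116.
P(E) = 0.843·0.188 + 0.116·0.812 = 0.15848 + 0.094192 = 0.25268.
By Bayes' theorem, P(H|E) = 0.15848 / 0.25268 = 0.627. Hence P(¬H|E) = 1 − 0.627 = 0.373.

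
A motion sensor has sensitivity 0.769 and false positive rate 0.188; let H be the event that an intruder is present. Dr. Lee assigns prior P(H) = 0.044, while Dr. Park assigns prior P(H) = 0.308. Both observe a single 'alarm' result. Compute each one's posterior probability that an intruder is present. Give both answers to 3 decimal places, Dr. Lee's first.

The likelihood ratio for an 'alarm' result is 0.769/0.188 = 4.0904.
Dr. Lee: prior odds 0.044/0.956 = 0.046025; posterior odds 0.18826; posterior probability 0.158.
Dr. Park: prior odds 0.308/0.692 = 0.44509; posterior odds 1.8206; posterior probability 0.645.

Dr. Lee: 0.158; Dr. Park: 0.645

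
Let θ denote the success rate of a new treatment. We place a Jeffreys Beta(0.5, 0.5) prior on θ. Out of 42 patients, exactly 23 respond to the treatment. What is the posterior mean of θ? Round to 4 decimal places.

Posterior mean ≈ 0.5465

The binomial likelihood is conjugate to the Beta prior: with 23 successes and 19 failures, the posterior is Beta(0.5+23, 0.5+19) = Beta(23.5, 19.5).
E[θ | data] = 23.5/(23.5+19.5) = 0.5465.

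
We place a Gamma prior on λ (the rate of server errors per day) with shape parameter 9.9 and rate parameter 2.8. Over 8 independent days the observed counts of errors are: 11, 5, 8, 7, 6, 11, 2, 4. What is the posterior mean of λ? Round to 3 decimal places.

Total count ∑xᵢ = 54 over n = 8 days.
Gamma is conjugate to the Poisson likelihood: posterior is Gamma(shape = 9.9+54 = 63.9, rate = 2.8+8 = 10.8).
Posterior mean = shape/rate = 63.9/10.8 = 5.917.

Posterior mean ≈ 5.917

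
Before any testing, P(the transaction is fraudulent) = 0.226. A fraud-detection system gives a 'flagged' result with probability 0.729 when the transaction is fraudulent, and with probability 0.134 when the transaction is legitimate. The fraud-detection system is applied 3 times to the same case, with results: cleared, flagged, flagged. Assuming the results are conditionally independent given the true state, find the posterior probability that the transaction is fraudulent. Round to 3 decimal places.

Posterior P(H) ≈ 0.730

With H the event that the transaction is fraudulent, the joint likelihood of the observed sequence is P(data|H) = 0.271·0.729·0.729 = 0.14402 and P(data|¬H) = 0.866·0.134·0.134 = 0.015550.
Bayes: P(H|data) = 0.226·0.14402 / (0.226·0.14402 + 0.774·0.015550) = 0.032549/0.044584 = 0.7300.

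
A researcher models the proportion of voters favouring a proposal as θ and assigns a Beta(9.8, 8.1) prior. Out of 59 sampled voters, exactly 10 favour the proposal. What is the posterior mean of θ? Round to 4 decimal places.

The binomial likelihood is conjugate to the Beta prior: with 10 successes and 49 failures, the posterior is Beta(9.8+10, 8.1+49) = Beta(19.8, 57.1).
Posterior mean = α/(α+β) = 19.8/76.9 = 0.2575.

Posterior mean ≈ 0.2575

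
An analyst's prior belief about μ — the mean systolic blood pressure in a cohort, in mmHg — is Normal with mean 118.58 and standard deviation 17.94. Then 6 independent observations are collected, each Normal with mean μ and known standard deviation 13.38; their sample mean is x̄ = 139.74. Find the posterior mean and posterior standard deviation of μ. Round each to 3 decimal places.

With known σ, the Normal prior is conjugate. Weight on the data is w = (n/σ²)/(n/σ² + 1/τ₀²) = 0.0335150/(0.0335150+0.00310710) = 0.91516.
Posterior mean = w·x̄ + (1−w)·μ₀ = 0.91516·139.74 + 0.084842·118.58 = 137.945. Posterior variance = 1/(0.0335150+0.00310710) = 27.3059, so SD = 5.226.

Posterior mean ≈ 137.945; posterior SD ≈ 5.226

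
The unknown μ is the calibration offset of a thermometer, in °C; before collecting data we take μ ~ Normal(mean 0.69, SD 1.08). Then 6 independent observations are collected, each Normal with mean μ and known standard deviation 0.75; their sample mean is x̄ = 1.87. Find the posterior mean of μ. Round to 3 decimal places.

Prior precision 1/τ₀² = 1/1.08² = 0.857339; data precision n/σ² = 6/0.75² = 10.6667.
Posterior precision = 0.857339 + 10.6667 = 11.5240.
Posterior mean = (0.857339·0.69 + 10.6667·1.87) / 11.5240 = 1.782.

Posterior mean ≈ 1.782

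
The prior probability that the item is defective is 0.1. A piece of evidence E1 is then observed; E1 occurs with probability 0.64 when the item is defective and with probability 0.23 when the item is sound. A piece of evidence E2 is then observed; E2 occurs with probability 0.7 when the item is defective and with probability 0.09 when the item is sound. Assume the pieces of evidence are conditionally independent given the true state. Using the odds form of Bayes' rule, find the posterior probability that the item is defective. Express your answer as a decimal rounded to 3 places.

Prior odds = 0.1/(1−0.1) = 0.11111.
Likelihood ratio for E1 = 0.64/0.23 = 2.7826.
Likelihood ratio for E2 = 0.7/0.09 = 7.7778.
Posterior odds = prior odds × LR₁ × LR₂ = 2.4047.
Posterior probability = odds/(1+odds) = 2.4047/3.4047 = 0.706.

Posterior probability ≈ 0.706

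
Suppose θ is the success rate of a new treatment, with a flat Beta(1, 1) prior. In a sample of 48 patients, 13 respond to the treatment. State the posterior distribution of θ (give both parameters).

Posterior: Beta(14, 36)

The binomial likelihood is conjugate to the Beta prior: with 13 successes and 35 failures, the posterior is Beta(1+13, 1+35) = Beta(14, 36).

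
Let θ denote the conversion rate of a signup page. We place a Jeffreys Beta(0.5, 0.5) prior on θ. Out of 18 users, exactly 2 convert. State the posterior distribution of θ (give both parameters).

The binomial likelihood is conjugate to the Beta prior: with 2 successes and 16 failures, the posterior is Beta(0.5+2, 0.5+16) = Beta(2.5, 16.5).

Posterior: Beta(2.5, 16.5)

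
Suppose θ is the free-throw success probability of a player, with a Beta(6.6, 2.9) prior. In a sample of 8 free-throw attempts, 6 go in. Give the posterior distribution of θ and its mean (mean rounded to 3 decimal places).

Observing 6 successes and 2 failures updates Beta(6.6, 2.9) by adding the success and failure counts to the two shape parameters: α = 6.6+6 = 12.6, β = 2.9+2 = 4.9.
E[θ | data] = 12.6/(12.6+4.9) = 0.720.

Posterior: Beta(12.6, 4.9); mean ≈ 0.720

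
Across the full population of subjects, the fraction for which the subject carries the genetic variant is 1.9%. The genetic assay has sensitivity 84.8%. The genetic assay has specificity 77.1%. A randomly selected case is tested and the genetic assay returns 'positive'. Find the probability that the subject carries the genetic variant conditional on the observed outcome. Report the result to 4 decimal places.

P(H | E) ≈ 0.0669

Let H be the event that the subject carries the genetic variant. P(H) = 0.019, so P(¬H) = 0.981. With E the 'positive' result, P(E|H) = 0.848 and P(E|¬H) = 0.229.
P(E) = 0.848·0.019 + 0.229·0.981 = 0.016112 + 0.22465 = 0.24076.
By Bayes' theorem, P(H|E) = 0.016112 / 0.24076 = 0.0669.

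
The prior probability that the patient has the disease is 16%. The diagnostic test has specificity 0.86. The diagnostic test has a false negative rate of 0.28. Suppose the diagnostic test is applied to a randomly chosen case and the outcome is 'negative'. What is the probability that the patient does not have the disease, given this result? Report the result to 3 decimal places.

P(¬H | E) ≈ 0.942

Let H be the event that the patient has the disease. P(H) = 0.16, so P(¬H) = 0.84. With E the 'negative' result, P(E|H) = 0.28 and P(E|¬H) = 0.86.
P(E) = 0.28·0.16 + 0.86·0.84 = 0.044800 + 0.72240 = 0.76720.
By Bayes' theorem, P(H|E) = 0.044800 / 0.76720 = 0.058. Hence P(¬H|E) = 1 − 0.058 = 0.942.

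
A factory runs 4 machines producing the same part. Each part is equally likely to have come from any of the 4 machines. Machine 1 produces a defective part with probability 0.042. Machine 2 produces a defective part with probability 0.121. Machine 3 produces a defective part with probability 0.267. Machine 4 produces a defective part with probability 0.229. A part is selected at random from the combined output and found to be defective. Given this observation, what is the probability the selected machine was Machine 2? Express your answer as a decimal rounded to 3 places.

Posterior probability ≈ 0.184

P(defective|M1) = 0.042; P(defective|M2) = 0.121; P(defective|M3) = 0.267; P(defective|M4) = 0.229.
Prior × likelihood for each source: 0.25·0.042=0.01050, 0.25·0.121=0.03025, 0.25·0.267=0.06675, 0.25·0.229=0.05725. Summing gives P(defective) = 0.16475.
P(Machine 2 | defective) = 0.03025 / 0.16475 = 0.184.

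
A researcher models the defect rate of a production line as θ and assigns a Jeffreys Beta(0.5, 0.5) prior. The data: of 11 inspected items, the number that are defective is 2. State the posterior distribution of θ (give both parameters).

Observing 2 successes and 9 failures updates Beta(0.5, 0.5) by adding the success and failure counts to the two shape parameters: α = 0.5+2 = 2.5, β = 0.5+9 = 9.5.

Posterior: Beta(2.5, 9.5)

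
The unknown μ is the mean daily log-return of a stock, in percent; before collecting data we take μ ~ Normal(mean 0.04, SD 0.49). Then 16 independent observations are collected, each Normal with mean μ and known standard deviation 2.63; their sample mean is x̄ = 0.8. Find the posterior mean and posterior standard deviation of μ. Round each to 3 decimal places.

Posterior mean ≈ 0.311; posterior SD ≈ 0.393

With known σ, the Normal prior is conjugate. Weight on the data is w = (n/σ²)/(n/σ² + 1/τ₀²) = 2.31317/(2.31317+4.16493) = 0.35708.
Posterior mean = w·x̄ + (1−w)·μ₀ = 0.35708·0.8 + 0.64292·0.04 = 0.311. Posterior variance = 1/(2.31317+4.16493) = 0.154366, so SD = 0.393.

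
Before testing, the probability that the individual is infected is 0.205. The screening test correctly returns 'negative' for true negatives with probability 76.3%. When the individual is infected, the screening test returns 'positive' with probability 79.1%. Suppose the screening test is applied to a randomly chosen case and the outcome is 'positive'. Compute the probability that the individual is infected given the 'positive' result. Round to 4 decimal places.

P(H | E) ≈ 0.4625

Write H for 'the individual is infected'. Prior odds H:¬H = 0.205/0.795 = 0.25786. For the 'positive' outcome, the likelihood ratio is 0.791/0.237 = 3.3376.
Posterior odds = 0.25786 × 3.3376 = 0.86063, so P(H|E) = 0.86063/(1+0.86063) = 0.4625.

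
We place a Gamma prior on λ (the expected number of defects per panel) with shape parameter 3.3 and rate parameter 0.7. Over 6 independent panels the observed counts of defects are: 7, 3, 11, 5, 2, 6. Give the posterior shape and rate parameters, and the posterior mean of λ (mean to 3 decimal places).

The Poisson likelihood adds the total count to the shape and the number of exposure periods to the rate. Here ∑xᵢ = 34 and n = 6, so shape 3.3→37.3 and rate 0.7→6.7.
E[λ | data] = 37.3/6.7 = 5.567.

Posterior: Gamma(shape=37.3, rate=6.7); mean ≈ 5.567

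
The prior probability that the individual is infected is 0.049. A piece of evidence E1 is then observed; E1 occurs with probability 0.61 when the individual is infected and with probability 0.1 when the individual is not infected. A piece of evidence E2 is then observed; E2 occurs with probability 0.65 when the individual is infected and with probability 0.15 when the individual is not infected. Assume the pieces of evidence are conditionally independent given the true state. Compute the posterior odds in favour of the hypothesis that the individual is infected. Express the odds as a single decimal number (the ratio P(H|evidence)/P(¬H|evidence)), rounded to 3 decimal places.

Posterior odds ≈ 1.362

Prior odds = 0.049/(1−0.049) = 0.051525. In log-odds, ln(0.051525) = -2.9657.
Add log likelihood ratios: ln(6.1000) + ln(4.3333) = 3.2746.
Posterior log-odds = 0.30893, so posterior odds = exp(0.30893) = 1.3620.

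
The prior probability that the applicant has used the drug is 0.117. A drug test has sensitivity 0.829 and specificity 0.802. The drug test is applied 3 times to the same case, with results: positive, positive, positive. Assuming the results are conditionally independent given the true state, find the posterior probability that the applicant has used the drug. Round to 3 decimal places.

Posterior P(H) ≈ 0.907

Let H be the event that the applicant has used the drug; start with P(H) = 0.117. P('positive'|H) = 0.829, P('positive'|¬H) = 0.198.
Update on result 1 ('positive'): P(H) ← 0.829·0.1170 / (0.829·0.1170 + 0.198·0.8830) = 0.096993/0.27183 = 0.3568.
Update on result 2 ('positive'): P(H) ← 0.829·0.3568 / (0.829·0.3568 + 0.198·0.6432) = 0.29580/0.42315 = 0.6990.
Update on result 3 ('positive'): P(H) ← 0.829·0.6990 / (0.829·0.6990 + 0.198·0.3010) = 0.57951/0.63910 = 0.9068.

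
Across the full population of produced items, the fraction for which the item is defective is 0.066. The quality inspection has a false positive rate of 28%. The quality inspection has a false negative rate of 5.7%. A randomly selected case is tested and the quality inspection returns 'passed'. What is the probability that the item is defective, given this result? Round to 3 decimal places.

P(H | E) ≈ 0.006

Write H for 'the item is defective'. Prior odds H:¬H = 0.066/0.934 = 0.070664. For the 'passed' outcome, the likelihood ratio is 0.057/0.72 = 0.079167.
Posterior odds = 0.070664 × 0.079167 = 0.0055942, so P(H|E) = 0.0055942/(1+0.0055942) = 0.006.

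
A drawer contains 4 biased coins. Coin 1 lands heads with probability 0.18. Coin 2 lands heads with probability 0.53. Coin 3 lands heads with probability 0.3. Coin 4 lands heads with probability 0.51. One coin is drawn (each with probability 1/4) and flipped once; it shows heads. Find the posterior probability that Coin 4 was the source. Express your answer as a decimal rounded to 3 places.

Posterior probability ≈ 0.336

Tabulate prior·likelihood by source: [1] prior 0.25, lik 0.18, product 0.04500; [2] prior 0.25, lik 0.53, product 0.1325; [3] prior 0.25, lik 0.3, product 0.07500; [4] prior 0.25, lik 0.51, product 0.1275.
Normalizing constant = 0.38000; the posterior for Coin 4 is its product over the sum, 0.1275/0.38000 = 0.336.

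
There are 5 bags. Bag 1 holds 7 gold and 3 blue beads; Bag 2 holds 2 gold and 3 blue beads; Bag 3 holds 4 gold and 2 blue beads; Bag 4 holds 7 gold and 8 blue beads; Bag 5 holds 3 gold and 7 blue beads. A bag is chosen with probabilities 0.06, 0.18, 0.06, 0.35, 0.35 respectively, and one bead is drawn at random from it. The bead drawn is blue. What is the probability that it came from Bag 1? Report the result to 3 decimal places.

Tabulate prior·likelihood by source: [1] prior 0.06, lik 0.3, product 0.01800; [2] prior 0.18, lik 0.6, product 0.1080; [3] prior 0.06, lik 0.3333, product 0.02000; [4] prior 0.35, lik 0.5333, product 0.1867; [5] prior 0.35, lik 0.7, product 0.2450.
Normalizing constant = 0.57767; the posterior for Bag 1 is its product over the sum, 0.01800/0.57767 = 0.031.

Posterior probability ≈ 0.031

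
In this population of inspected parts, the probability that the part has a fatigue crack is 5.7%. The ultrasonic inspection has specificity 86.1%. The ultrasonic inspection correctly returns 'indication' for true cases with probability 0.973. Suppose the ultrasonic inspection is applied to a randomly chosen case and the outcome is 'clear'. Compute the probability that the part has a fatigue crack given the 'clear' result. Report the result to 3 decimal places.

P(H | E) ≈ 0.002

Let H be the event that the part has a fatigue crack. P(H) = 0.057, so P(¬H) = 0.943. With E the 'clear' result, P(E|H) = 0.027 and P(E|¬H) = 0.861.
P(E) = 0.027·0.057 + 0.861·0.943 = 0.0015390 + 0.81192 = 0.81346.
By Bayes' theorem, P(H|E) = 0.0015390 / 0.81346 = 0.002.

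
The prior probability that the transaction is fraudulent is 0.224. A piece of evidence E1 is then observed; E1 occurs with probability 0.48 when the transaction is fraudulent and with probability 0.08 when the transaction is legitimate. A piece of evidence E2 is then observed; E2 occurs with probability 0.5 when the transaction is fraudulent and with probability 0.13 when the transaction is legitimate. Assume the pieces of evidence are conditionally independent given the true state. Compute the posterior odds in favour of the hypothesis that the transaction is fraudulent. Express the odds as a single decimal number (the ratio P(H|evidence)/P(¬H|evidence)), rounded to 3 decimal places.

Posterior odds ≈ 6.661

Prior odds = 0.224/(1−0.224) = 0.28866. In log-odds, ln(0.28866) = -1.2425.
Add log likelihood ratios: ln(6.0000) + ln(3.8462) = 3.1388.
Posterior log-odds = 1.8963, so posterior odds = exp(1.8963) = 6.6614.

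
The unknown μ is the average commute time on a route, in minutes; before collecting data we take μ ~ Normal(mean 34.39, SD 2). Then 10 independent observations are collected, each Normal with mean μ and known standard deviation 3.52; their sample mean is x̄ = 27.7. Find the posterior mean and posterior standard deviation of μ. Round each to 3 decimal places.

Prior precision 1/τ₀² = 1/2² = 0.250000; data precision n/σ² = 10/3.52² = 0.807076.
Posterior precision = 0.250000 + 0.807076 = 1.05708, giving posterior SD = 1/√1.05708 = 0.973.
Posterior mean = (0.250000·34.39 + 0.807076·27.7) / 1.05708 = 29.282.

Posterior mean ≈ 29.282; posterior SD ≈ 0.973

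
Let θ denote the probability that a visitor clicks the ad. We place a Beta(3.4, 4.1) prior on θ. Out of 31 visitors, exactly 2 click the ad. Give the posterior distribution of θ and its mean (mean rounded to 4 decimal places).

Posterior: Beta(5.4, 33.1); mean ≈ 0.1403

The binomial likelihood is conjugate to the Beta prior: with 2 successes and 29 failures, the posterior is Beta(3.4+2, 4.1+29) = Beta(5.4, 33.1).
E[θ | data] = 5.4/(5.4+33.1) = 0.1403.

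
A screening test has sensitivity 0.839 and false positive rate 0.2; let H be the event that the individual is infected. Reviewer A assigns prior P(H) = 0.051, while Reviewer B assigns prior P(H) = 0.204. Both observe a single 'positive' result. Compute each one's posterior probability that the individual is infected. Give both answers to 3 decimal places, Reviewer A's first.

P('+'|H) = 0.839, P('+'|¬H) = 0.2.
Reviewer A: numerator 0.839·0.051 = 0.042789; evidence = 0.042789+0.2·0.949 = 0.23259; posterior = 0.184.
Reviewer B: numerator 0.839·0.204 = 0.17116; evidence = 0.17116+0.2·0.796 = 0.33036; posterior = 0.518.

Reviewer A: 0.184; Reviewer B: 0.518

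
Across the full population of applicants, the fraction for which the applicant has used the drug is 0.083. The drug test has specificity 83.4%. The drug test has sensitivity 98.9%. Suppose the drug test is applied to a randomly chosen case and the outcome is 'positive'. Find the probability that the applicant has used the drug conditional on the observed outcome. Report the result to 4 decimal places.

P(H | E) ≈ 0.3503

Let H be the event that the applicant has used the drug. P(H) = 0.083, so P(¬H) = 0.917. With E the 'positive' result, P(E|H) = 0.989 and P(E|¬H) = 0.166.
P(E) = 0.989·0.083 + 0.166·0.917 = 0.082087 + 0.15222 = 0.23431.
By Bayes' theorem, P(H|E) = 0.082087 / 0.23431 = 0.3503.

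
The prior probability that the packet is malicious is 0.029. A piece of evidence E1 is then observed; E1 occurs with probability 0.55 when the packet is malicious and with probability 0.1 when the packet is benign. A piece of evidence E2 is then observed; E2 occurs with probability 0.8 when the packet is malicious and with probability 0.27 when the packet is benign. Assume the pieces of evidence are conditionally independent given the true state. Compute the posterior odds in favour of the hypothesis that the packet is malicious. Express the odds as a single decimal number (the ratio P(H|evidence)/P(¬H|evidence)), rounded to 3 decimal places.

Posterior odds ≈ 0.487

Prior odds = 0.029/(1−0.029) = 0.029866. In log-odds, ln(0.029866) = -3.5110.
Add log likelihood ratios: ln(5.5000) + ln(2.9630) = 2.7909.
Posterior log-odds = -0.72009, so posterior odds = exp(-0.72009) = 0.48671.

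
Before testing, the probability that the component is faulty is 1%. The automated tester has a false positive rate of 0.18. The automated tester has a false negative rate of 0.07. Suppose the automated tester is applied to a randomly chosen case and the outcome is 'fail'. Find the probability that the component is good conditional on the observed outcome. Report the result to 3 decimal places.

Let H be the event that the component is faulty. P(H) = 0.01, so P(¬H) = 0.99. With E the 'fail' result, P(E|H) = 0.93 and P(E|¬H) = 0.18.
P(E) = 0.93·0.01 + 0.18·0.99 = 0.0093000 + 0.17820 = 0.18750.
By Bayes' theorem, P(H|E) = 0.0093000 / 0.18750 = 0.050. Hence P(¬H|E) = 1 − 0.050 = 0.950.

P(¬H | E) ≈ 0.950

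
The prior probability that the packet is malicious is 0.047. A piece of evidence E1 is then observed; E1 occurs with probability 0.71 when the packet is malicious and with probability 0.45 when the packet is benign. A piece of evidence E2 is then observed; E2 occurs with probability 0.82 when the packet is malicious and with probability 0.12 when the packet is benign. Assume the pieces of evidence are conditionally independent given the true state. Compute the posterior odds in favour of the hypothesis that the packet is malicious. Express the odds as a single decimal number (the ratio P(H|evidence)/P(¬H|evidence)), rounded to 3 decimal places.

Posterior odds ≈ 0.532

Prior odds = 0.047/(1−0.047) = 0.049318. In log-odds, ln(0.049318) = -3.0095.
Add log likelihood ratios: ln(1.5778) + ln(6.8333) = 2.3778.
Posterior log-odds = -0.63164, so posterior odds = exp(-0.63164) = 0.53172.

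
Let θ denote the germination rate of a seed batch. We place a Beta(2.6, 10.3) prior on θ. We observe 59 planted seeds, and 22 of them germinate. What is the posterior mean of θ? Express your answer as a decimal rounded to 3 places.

The binomial likelihood is conjugate to the Beta prior: with 22 successes and 37 failures, the posterior is Beta(2.6+22, 10.3+37) = Beta(24.6, 47.3).
E[θ | data] = 24.6/(24.6+47.3) = 0.342.

Posterior mean ≈ 0.342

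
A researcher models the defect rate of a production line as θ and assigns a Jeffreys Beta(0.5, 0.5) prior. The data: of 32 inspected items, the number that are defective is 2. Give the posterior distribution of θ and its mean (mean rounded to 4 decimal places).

Posterior: Beta(2.5, 30.5); mean ≈ 0.0758

Observing 2 successes and 30 failures updates Beta(0.5, 0.5) by adding the success and failure counts to the two shape parameters: α = 0.5+2 = 2.5, β = 0.5+30 = 30.5.
E[θ | data] = 2.5/(2.5+30.5) = 0.0758.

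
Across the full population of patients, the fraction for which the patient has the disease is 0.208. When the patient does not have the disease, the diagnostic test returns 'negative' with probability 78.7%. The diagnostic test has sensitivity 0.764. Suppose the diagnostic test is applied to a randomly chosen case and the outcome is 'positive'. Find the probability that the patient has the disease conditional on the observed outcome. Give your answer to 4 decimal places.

Write H for 'the patient has the disease'. Prior odds H:¬H = 0.208/0.792 = 0.26263. For the 'positive' outcome, the likelihood ratio is 0.764/0.213 = 3.5869.
Posterior odds = 0.26263 × 3.5869 = 0.94200, so P(H|E) = 0.94200/(1+0.94200) = 0.4851.

P(H | E) ≈ 0.4851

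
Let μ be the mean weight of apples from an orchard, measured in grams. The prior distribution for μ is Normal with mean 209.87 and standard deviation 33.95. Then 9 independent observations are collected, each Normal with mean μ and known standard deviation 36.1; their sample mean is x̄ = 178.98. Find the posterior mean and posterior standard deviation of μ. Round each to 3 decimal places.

Posterior mean ≈ 182.428; posterior SD ≈ 11.342

With known σ, the Normal prior is conjugate. Weight on the data is w = (n/σ²)/(n/σ² + 1/τ₀²) = 0.00690602/(0.00690602+0.00086760) = 0.88839.
Posterior mean = w·x̄ + (1−w)·μ₀ = 0.88839·178.98 + 0.11161·209.87 = 182.428. Posterior variance = 1/(0.00690602+0.00086760) = 128.640, so SD = 11.342.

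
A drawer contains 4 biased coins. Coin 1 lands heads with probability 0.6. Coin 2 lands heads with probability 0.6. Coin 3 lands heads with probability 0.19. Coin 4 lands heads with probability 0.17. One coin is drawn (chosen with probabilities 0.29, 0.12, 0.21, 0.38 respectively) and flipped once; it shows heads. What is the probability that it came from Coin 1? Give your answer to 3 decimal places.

Tabulate prior·likelihood by source: [1] prior 0.29, lik 0.6, product 0.1740; [2] prior 0.12, lik 0.6, product 0.07200; [3] prior 0.21, lik 0.19, product 0.03990; [4] prior 0.38, lik 0.17, product 0.06460.
Normalizing constant = 0.35050; the posterior for Coin 1 is its product over the sum, 0.1740/0.35050 = 0.496.

Posterior probability ≈ 0.496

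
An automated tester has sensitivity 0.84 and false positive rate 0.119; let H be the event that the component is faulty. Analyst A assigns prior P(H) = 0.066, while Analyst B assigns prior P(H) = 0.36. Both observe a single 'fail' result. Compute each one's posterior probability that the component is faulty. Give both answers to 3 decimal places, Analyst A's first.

Analyst A: 0.333; Analyst B: 0.799

P('+'|H) = 0.84, P('+'|¬H) = 0.119.
Analyst A: numerator 0.84·0.066 = 0.055440; evidence = 0.055440+0.119·0.934 = 0.16659; posterior = 0.333.
Analyst B: numerator 0.84·0.36 = 0.30240; evidence = 0.30240+0.119·0.64 = 0.37856; posterior = 0.799.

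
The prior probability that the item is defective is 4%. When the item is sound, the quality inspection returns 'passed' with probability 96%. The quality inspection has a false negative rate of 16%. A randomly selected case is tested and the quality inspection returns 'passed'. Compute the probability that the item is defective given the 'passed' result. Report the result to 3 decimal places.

P(H | E) ≈ 0.007

Write H for 'the item is defective'. Prior odds H:¬H = 0.04/0.96 = 0.041667. For the 'passed' outcome, the likelihood ratio is 0.16/0.96 = 0.16667.
Posterior odds = 0.041667 × 0.16667 = 0.0069444, so P(H|E) = 0.0069444/(1+0.0069444) = 0.007.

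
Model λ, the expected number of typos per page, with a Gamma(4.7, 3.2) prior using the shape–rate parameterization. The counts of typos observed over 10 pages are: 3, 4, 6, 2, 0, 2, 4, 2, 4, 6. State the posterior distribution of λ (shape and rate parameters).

Total count ∑xᵢ = 33 over n = 10 pages.
Gamma is conjugate to the Poisson likelihood: posterior is Gamma(shape = 4.7+33 = 37.7, rate = 3.2+10 = 13.2).

Posterior: Gamma(shape=37.7, rate=13.2)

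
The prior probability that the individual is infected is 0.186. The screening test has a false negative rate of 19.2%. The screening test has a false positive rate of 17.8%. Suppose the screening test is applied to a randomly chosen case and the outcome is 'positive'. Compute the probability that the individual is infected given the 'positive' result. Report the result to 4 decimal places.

P(H | E) ≈ 0.5091

Let H be the event that the individual is infected. P(H) = 0.186, so P(¬H) = 0.814. With E the 'positive' result, P(E|H) = 0.808 and P(E|¬H) = 0.178.
P(E) = 0.808·0.186 + 0.178·0.814 = 0.15029 + 0.14489 = 0.29518.
By Bayes' theorem, P(H|E) = 0.15029 / 0.29518 = 0.5091.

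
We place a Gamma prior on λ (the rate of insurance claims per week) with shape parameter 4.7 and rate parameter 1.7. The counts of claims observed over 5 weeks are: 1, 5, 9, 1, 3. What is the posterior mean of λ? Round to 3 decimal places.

Posterior mean ≈ 3.537

Total count ∑xᵢ = 19 over n = 5 weeks.
Gamma is conjugate to the Poisson likelihood: posterior is Gamma(shape = 4.7+19 = 23.7, rate = 1.7+5 = 6.7).
E[λ | data] = 23.7/6.7 = 3.537.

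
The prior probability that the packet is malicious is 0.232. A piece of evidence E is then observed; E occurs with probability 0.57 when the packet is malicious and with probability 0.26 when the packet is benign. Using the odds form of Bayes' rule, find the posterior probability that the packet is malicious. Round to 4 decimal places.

Posterior probability ≈ 0.3984

Prior odds = 0.232/(1−0.232) = 0.30208. In log-odds, ln(0.30208) = -1.1971.
Add log likelihood ratio: ln(2.1923) = 0.78495.
Posterior log-odds = -0.41210, so posterior odds = exp(-0.41210) = 0.66226. Converting, P(H|E) = 0.66226/1.6623 = 0.3984.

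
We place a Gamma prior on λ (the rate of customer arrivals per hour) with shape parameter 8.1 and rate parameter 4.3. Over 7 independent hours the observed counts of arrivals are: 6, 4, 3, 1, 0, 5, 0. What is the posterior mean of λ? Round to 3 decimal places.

Posterior mean ≈ 2.398

The Poisson likelihood adds the total count to the shape and the number of exposure periods to the rate. Here ∑xᵢ = 19 and n = 7, so shape 8.1→27.1 and rate 4.3→11.3.
Posterior mean = shape/rate = 27.1/11.3 = 2.398.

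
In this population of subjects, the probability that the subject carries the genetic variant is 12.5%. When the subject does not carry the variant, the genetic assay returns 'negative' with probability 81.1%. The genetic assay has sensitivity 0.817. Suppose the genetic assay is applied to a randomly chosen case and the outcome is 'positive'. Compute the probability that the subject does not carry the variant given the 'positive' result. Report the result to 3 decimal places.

Write H for 'the subject carries the genetic variant'. Prior odds H:¬H = 0.125/0.875 = 0.14286. For the 'positive' outcome, the likelihood ratio is 0.817/0.189 = 4.3228.
Posterior odds = 0.14286 × 4.3228 = 0.61754, so P(H|E) = 0.61754/(1+0.61754) = 0.382. Then P(¬H|E) = 1 − 0.382 = 0.618.

P(¬H | E) ≈ 0.618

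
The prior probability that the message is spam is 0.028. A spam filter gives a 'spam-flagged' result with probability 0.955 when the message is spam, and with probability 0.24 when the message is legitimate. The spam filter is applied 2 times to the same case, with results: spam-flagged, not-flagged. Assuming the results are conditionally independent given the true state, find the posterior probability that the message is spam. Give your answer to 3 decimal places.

Let H be the event that the message is spam; start with P(H) = 0.028. P('spam-flagged'|H) = 0.955, P('spam-flagged'|¬H) = 0.24.
Update on result 1 ('spam-flagged'): P(H) ← 0.955·0.0280 / (0.955·0.0280 + 0.24·0.9720) = 0.026740/0.26002 = 0.1028.
Update on result 2 ('not-flagged'): P(H) ← 0.045·0.1028 / (0.045·0.1028 + 0.76·0.8972) = 0.0046277/0.68647 = 0.0067.

Posterior P(H) ≈ 0.007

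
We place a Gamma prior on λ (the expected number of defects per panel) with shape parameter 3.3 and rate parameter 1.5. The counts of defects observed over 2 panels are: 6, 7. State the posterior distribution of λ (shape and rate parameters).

The Poisson likelihood adds the total count to the shape and the number of exposure periods to the rate. Here ∑xᵢ = 13 and n = 2, so shape 3.3→16.3 and rate 1.5→3.5.

Posterior: Gamma(shape=16.3, rate=3.5)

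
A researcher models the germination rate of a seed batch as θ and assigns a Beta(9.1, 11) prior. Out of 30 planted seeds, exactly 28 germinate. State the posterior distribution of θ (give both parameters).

Posterior: Beta(37.1, 13)

Observing 28 successes and 2 failures updates Beta(9.1, 11) by adding the success and failure counts to the two shape parameters: α = 9.1+28 = 37.1, β = 11+2 = 13.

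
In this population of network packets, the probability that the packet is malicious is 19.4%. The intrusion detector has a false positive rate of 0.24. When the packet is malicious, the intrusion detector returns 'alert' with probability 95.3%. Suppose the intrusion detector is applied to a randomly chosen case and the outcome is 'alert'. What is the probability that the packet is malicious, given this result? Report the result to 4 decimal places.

P(H | E) ≈ 0.4887

Let H be the event that the packet is malicious. P(H) = 0.194, so P(¬H) = 0.806. With E the 'alert' result, P(E|H) = 0.953 and P(E|¬H) = 0.24.
P(E) = 0.953·0.194 + 0.24·0.806 = 0.18488 + 0.19344 = 0.37832.
By Bayes' theorem, P(H|E) = 0.18488 / 0.37832 = 0.4887.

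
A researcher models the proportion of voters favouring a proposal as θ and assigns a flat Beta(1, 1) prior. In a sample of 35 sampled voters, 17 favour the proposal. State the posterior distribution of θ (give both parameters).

Posterior: Beta(18, 19)

Observing 17 successes and 18 failures updates Beta(1, 1) by adding the success and failure counts to the two shape parameters: α = 1+17 = 18, β = 1+18 = 19.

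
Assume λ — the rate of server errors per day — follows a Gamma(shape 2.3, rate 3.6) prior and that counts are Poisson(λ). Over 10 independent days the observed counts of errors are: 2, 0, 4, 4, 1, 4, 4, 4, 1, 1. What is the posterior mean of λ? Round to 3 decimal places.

The Poisson likelihood adds the total count to the shape and the number of exposure periods to the rate. Here ∑xᵢ = 25 and n = 10, so shape 2.3→27.3 and rate 3.6→13.6.
Posterior mean = shape/rate = 27.3/13.6 = 2.007.

Posterior mean ≈ 2.007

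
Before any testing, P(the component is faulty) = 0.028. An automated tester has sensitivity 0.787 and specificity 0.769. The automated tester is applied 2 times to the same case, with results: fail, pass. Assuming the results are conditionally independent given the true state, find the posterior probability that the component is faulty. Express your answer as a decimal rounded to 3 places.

With H the event that the component is faulty, the joint likelihood of the observed sequence is P(data|H) = 0.787·0.213 = 0.16763 and P(data|¬H) = 0.231·0.769 = 0.17764.
Bayes: P(H|data) = 0.028·0.16763 / (0.028·0.16763 + 0.972·0.17764) = 0.0046937/0.17736 = 0.0265.

Posterior P(H) ≈ 0.026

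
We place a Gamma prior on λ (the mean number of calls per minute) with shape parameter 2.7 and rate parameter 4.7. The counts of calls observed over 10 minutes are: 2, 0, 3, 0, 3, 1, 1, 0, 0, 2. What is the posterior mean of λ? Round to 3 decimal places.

Posterior mean ≈ 1.000

Total count ∑xᵢ = 12 over n = 10 minutes.
Gamma is conjugate to the Poisson likelihood: posterior is Gamma(shape = 2.7+12 = 14.7, rate = 4.7+10 = 14.7).
E[λ | data] = 14.7/14.7 = 1.000.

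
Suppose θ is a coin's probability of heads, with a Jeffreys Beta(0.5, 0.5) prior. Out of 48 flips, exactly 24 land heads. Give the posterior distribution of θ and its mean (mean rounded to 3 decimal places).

Observing 24 successes and 24 failures updates Beta(0.5, 0.5) by adding the success and failure counts to the two shape parameters: α = 0.5+24 = 24.5, β = 0.5+24 = 24.5.
E[θ | data] = 24.5/(24.5+24.5) = 0.500.

Posterior: Beta(24.5, 24.5); mean ≈ 0.500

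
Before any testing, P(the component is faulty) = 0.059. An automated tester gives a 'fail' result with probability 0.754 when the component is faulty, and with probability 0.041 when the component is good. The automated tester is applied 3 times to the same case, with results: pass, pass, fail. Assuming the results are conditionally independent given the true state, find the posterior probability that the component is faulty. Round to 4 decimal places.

With H the event that the component is faulty, the joint likelihood of the observed sequence is P(data|H) = 0.246·0.246·0.754 = 0.045629 and P(data|¬H) = 0.959·0.959·0.041 = 0.037707.
Bayes: P(H|data) = 0.059·0.045629 / (0.059·0.045629 + 0.941·0.037707) = 0.0026921/0.038174 = 0.0705.

Posterior P(H) ≈ 0.0705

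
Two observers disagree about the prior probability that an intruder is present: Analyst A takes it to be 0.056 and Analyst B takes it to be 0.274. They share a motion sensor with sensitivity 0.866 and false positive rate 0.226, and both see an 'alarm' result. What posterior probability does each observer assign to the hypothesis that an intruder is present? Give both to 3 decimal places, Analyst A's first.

The likelihood ratio for an 'alarm' result is 0.866/0.226 = 3.8319.
Analyst A: prior odds 0.056/0.944 = 0.059322; posterior odds 0.22731; posterior probability 0.185.
Analyst B: prior odds 0.274/0.726 = 0.37741; posterior odds 1.4462; posterior probability 0.591.

Analyst A: 0.185; Analyst B: 0.591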